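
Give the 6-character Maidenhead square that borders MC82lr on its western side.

Longitude subsquare l = 11; −1 → 10 = k.
The latitude characters are unchanged.

MC82kr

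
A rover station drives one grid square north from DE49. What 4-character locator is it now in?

Latitude square 9; +1 → 10, wraps to 0, carry into field.
Latitude field E = 4; +1 → 5 = F.
The longitude characters are unchanged.

DF40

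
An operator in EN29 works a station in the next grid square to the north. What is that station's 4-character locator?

EO20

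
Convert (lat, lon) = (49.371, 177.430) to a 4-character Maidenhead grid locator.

Shift to the Maidenhead origin (180°W, 90°S): lon 357.43, lat 139.37.
Field (20°×10°, letters A–R): 357.43/20 → 17 → R, 139.37/10 → 13 → N; chars RN.
Square (2°×1°, digits 0–9): 17.43/2 → 8, 9.37/1 → 9; chars 89.

RN89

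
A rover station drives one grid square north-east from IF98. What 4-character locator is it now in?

Longitude square 9; +1 → 10, wraps to 0, carry into field.
Longitude field I = 8; +1 → 9 = J.
Latitude square 8; +1 → 9.

JF09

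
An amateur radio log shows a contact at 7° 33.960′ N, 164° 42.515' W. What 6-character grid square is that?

AJ77pn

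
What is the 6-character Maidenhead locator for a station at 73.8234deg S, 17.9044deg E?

JB86we

Shift to the Maidenhead origin (180°W, 90°S): lon 197.9044, lat 16.1766.
Field: lon ⌊197.9044/20⌋ = 9 → J; lat ⌊16.1766/10⌋ = 1 → B.
Square: lon ⌊17.9044/2⌋ = 8; lat ⌊6.1766/1⌋ = 6.
Subsquare: lon ⌊1.9044/0.0833333⌋ = 22 → w; lat ⌊0.1766/0.0416667⌋ = 4 → e.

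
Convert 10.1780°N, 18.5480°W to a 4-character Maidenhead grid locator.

IK00

Shift to the Maidenhead origin (180°W, 90°S): lon 161.45, lat 100.18.
Field (20°×10°, letters A–R): 161.45/20 → 8 → I, 100.18/10 → 10 → K; chars IK.
Square (2°×1°, digits 0–9): 1.45/2 → 0, 0.18/1 → 0; chars 00.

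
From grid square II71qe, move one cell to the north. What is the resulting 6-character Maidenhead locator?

II71qf

Latitude subsquare e = 4; +1 → 5 = f.
The longitude characters are unchanged.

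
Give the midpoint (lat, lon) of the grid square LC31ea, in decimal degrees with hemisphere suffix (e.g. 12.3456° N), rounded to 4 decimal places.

Field L=11, C=2: +11·20° lon, +2·10° lat → SW at lon 40°, lat -70°.
Square 3, 1: +3·2° lon, +1·1° lat → SW at lon 46°, lat -69°.
Subsquare e=4, a=0: +4·0.0833333° lon, +0·0.0416667° lat → SW at lon 46.3333°, lat -69°.
Cell spans 0.0833333° lon × 0.0416667° lat. Centre is SW corner plus half of each.
latitude 68.9792° S, longitude 46.3750° E.

68.9792° S, 46.3750° E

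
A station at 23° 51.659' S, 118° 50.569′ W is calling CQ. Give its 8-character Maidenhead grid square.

DG06nd83

Offset from 180°W / 90°S: lon 61.15718°, lat 66.13902°.
Field: lon ⌊61.15718/20⌋ = 3 → D; lat ⌊66.13902/10⌋ = 6 → G.
Square: lon ⌊1.15718/2⌋ = 0; lat ⌊6.13902/1⌋ = 6.
Subsquare: lon ⌊1.15718/0.0833333⌋ = 13 → n; lat ⌊0.13902/0.0416667⌋ = 3 → d.
Extended square: lon ⌊0.07385/0.00833333⌋ = 8; lat ⌊0.01402/0.00416667⌋ = 3.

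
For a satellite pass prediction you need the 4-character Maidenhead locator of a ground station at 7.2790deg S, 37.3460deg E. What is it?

KI82

Offset from 180°W / 90°S: lon 217.35°, lat 82.72°.
Field: 217.35/20 → 10 → K, 82.72/10 → 8 → I; chars KI.
Square: 17.35/2 → 8, 2.72/1 → 2; chars 82.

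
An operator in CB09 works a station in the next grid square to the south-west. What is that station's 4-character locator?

BB98

Longitude square 0; −1 → -1, wraps to 9, carry into field.
Longitude field C = 2; −1 → 1 = B.
Latitude square 9; −1 → 8.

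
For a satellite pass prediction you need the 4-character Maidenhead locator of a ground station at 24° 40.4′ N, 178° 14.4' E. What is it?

Add 180° to longitude and 90° to latitude: 358.24, 114.67.
Field (20°×10°, letters A–R): lon ⌊358.24/20⌋ = 17 → R; lat ⌊114.67/10⌋ = 11 → L.
Square (2°×1°, digits 0–9): lon ⌊18.24/2⌋ = 9; lat ⌊4.67/1⌋ = 4.

RL94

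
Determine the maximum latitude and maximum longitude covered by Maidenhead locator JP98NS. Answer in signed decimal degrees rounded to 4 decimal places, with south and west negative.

68.7917, 19.1667

Field J=9, P=15: +9·20° lon, +15·10° lat → SW at lon 0°, lat 60°.
Square 9, 8: +9·2° lon, +8·1° lat → SW at lon 18°, lat 68°.
Subsquare n=13, s=18: +13·0.0833333° lon, +18·0.0416667° lat → SW at lon 19.0833°, lat 68.75°.
Cell spans 0.0833333° lon × 0.0416667° lat. NE corner is SW corner plus one full cell.
latitude 68.7917, longitude 19.1667.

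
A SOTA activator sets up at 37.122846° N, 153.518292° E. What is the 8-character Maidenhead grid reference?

QM67sc29

Shift to the Maidenhead origin (180°W, 90°S): lon 333.51829, lat 127.12285.
Field: lon ⌊333.51829/20⌋ = 16 → Q; lat ⌊127.12285/10⌋ = 12 → M.
Square: lon ⌊13.51829/2⌋ = 6; lat ⌊7.12285/1⌋ = 7.
Subsquare: lon ⌊1.51829/0.0833333⌋ = 18 → s; lat ⌊0.12285/0.0416667⌋ = 2 → c.
Extended square: lon ⌊0.01829/0.00833333⌋ = 2; lat ⌊0.03951/0.00416667⌋ = 9.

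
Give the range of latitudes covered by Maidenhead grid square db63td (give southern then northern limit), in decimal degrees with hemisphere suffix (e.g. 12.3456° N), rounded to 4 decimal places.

Field D=3, B=1: +3·20° lon, +1·10° lat → SW at lon -120°, lat -80°.
Square 6, 3: +6·2° lon, +3·1° lat → SW at lon -108°, lat -77°.
Subsquare t=19, d=3: +19·0.0833333° lon, +3·0.0416667° lat → SW at lon -106.417°, lat -76.875°.
Cell spans 0.0833333° lon × 0.0416667° lat.
south 76.8750° S, north 76.8333° S.

76.8750° S, 76.8333° S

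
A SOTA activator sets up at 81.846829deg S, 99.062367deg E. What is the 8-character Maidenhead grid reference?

NA98md76

Add 180° to longitude and 90° to latitude: 279.06237, 8.15317.
Field: 279.06237/20 → 13 → N, 8.15317/10 → 0 → A; chars NA.
Square: 19.06237/2 → 9, 8.15317/1 → 8; chars 98.
Subsquare: 1.06237/0.0833333 → 12 → m, 0.15317/0.0416667 → 3 → d; chars md.
Extended square: 0.06237/0.00833333 → 7, 0.02817/0.00416667 → 6; chars 76.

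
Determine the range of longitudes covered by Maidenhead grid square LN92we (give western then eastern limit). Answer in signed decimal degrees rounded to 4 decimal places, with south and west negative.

59.8333, 59.9167

Field L=11, N=13: +11·20° lon, +13·10° lat → SW at lon 40°, lat 40°.
Square 9, 2: +9·2° lon, +2·1° lat → SW at lon 58°, lat 42°.
Subsquare w=22, e=4: +22·0.0833333° lon, +4·0.0416667° lat → SW at lon 59.8333°, lat 42.1667°.
Cell spans 0.0833333° lon × 0.0416667° lat.
west 59.8333, east 59.9167.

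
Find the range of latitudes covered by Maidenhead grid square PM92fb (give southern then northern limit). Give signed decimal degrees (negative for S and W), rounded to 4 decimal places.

32.0417, 32.0833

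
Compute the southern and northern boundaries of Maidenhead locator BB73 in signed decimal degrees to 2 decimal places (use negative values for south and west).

-77.00, -76.00

Field B=1, B=1: +1·20° lon, +1·10° lat → SW at lon -160°, lat -80°.
Square 7, 3: +7·2° lon, +3·1° lat → SW at lon -146°, lat -77°.
Cell spans 2° lon × 1° lat.
south -77.00, north -76.00.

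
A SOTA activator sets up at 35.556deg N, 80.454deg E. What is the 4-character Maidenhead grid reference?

Offset from 180°W / 90°S: lon 260.45°, lat 125.56°.
Field: 260.45/20 → 13 → N, 125.56/10 → 12 → M; chars NM.
Square: 0.45/2 → 0, 5.56/1 → 5; chars 05.

NM05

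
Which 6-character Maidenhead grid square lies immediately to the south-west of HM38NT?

Longitude subsquare n = 13; −1 → 12 = m.
Latitude subsquare t = 19; −1 → 18 = s.

HM38ms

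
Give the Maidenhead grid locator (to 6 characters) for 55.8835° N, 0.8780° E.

JO05kv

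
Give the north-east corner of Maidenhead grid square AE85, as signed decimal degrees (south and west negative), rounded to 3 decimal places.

Field A=0, E=4: +0·20° lon, +4·10° lat → SW at lon -180°, lat -50°.
Square 8, 5: +8·2° lon, +5·1° lat → SW at lon -164°, lat -45°.
Cell spans 2° lon × 1° lat. NE corner is SW corner plus one full cell.
latitude -44.000, longitude -162.000.

-44.000, -162.000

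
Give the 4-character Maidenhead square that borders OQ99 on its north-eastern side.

Longitude square 9; +1 → 10, wraps to 0, carry into field.
Longitude field O = 14; +1 → 15 = P.
Latitude square 9; +1 → 10, wraps to 0, carry into field.
Latitude field Q = 16; +1 → 17 = R.

PR00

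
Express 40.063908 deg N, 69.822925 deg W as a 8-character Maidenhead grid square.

FN50cb15

Add 180° to longitude and 90° to latitude: 110.17708, 130.06391.
Field: 110.17708/20 → 5 → F, 130.06391/10 → 13 → N; chars FN.
Square: 10.17708/2 → 5, 0.06391/1 → 0; chars 50.
Subsquare: 0.17708/0.0833333 → 2 → c, 0.06391/0.0416667 → 1 → b; chars cb.
Extended square: 0.01041/0.00833333 → 1, 0.02224/0.00416667 → 5; chars 15.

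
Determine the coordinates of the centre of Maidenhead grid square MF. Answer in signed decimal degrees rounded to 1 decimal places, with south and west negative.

-35.0, 70.0

Field M=12, F=5: +12·20° lon, +5·10° lat → SW at lon 60°, lat -40°.
Cell spans 20° lon × 10° lat. Centre is SW corner plus half of each.
latitude -35.0, longitude 70.0.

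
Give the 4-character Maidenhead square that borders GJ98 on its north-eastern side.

HJ09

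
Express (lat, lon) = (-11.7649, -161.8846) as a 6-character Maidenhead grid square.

Shift to the Maidenhead origin (180°W, 90°S): lon 18.1154, lat 78.2351.
Field: 18.1154/20 → 0 → A, 78.2351/10 → 7 → H; chars AH.
Square: 18.1154/2 → 9, 8.2351/1 → 8; chars 98.
Subsquare: 0.1154/0.0833333 → 1 → b, 0.2351/0.0416667 → 5 → f; chars bf.

AH98bf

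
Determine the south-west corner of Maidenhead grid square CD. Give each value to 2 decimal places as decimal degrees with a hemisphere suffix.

Field C=2, D=3: +2·20° lon, +3·10° lat → SW at lon -140°, lat -60°.
latitude 60.00° S, longitude 140.00° W.

60.00° S, 140.00° W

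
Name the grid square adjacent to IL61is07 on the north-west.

IL61hs98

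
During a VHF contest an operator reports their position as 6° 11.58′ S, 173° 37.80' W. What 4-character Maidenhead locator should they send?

Shift to the Maidenhead origin (180°W, 90°S): lon 6.37, lat 83.81.
Field: lon ⌊6.37/20⌋ = 0 → A; lat ⌊83.81/10⌋ = 8 → I.
Square: lon ⌊6.37/2⌋ = 3; lat ⌊3.81/1⌋ = 3.

AI33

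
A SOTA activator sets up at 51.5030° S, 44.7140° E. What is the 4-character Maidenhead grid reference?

Offset from 180°W / 90°S: lon 224.71°, lat 38.50°.
Field: lon ⌊224.71/20⌋ = 11 → L; lat ⌊38.50/10⌋ = 3 → D.
Square: lon ⌊4.71/2⌋ = 2; lat ⌊8.50/1⌋ = 8.

LD28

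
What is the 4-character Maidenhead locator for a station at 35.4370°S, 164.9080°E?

Add 180° to longitude and 90° to latitude: 344.91, 54.56.
Field: lon ⌊344.91/20⌋ = 17 → R; lat ⌊54.56/10⌋ = 5 → F.
Square: lon ⌊4.91/2⌋ = 2; lat ⌊4.56/1⌋ = 4.

RF24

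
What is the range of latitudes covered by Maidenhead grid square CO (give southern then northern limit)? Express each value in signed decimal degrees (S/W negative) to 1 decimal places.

50.0, 60.0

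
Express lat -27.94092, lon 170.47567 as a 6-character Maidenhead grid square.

RG52fb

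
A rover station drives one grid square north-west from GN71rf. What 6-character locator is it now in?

GN71qg

Longitude subsquare r = 17; −1 → 16 = q.
Latitude subsquare f = 5; +1 → 6 = g.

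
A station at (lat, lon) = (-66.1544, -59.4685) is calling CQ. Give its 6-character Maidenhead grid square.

GC03gu

Add 180° to longitude and 90° to latitude: 120.5315, 23.8456.
Field (20°×10°, letters A–R): lon ⌊120.5315/20⌋ = 6 → G; lat ⌊23.8456/10⌋ = 2 → C.
Square (2°×1°, digits 0–9): lon ⌊0.5315/2⌋ = 0; lat ⌊3.8456/1⌋ = 3.
Subsquare (5′×2.5′, letters a–x): lon ⌊0.5315/0.0833333⌋ = 6 → g; lat ⌊0.8456/0.0416667⌋ = 20 → u.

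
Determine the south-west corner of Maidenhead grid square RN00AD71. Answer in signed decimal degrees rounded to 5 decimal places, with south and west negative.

Field R=17, N=13: +17·20° lon, +13·10° lat → SW at lon 160°, lat 40°.
Square 0, 0: +0·2° lon, +0·1° lat → SW at lon 160°, lat 40°.
Subsquare a=0, d=3: +0·0.0833333° lon, +3·0.0416667° lat → SW at lon 160°, lat 40.125°.
Extended square 7, 1: +7·0.00833333° lon, +1·0.00416667° lat → SW at lon 160.058°, lat 40.1292°.
latitude 40.12917, longitude 160.05833.

40.12917, 160.05833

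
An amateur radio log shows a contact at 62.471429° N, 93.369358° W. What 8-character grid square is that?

EP32hl53

Shift to the Maidenhead origin (180°W, 90°S): lon 86.63064, lat 152.47143.
Field (20°×10°, letters A–R): 86.63064/20 → 4 → E, 152.47143/10 → 15 → P; chars EP.
Square (2°×1°, digits 0–9): 6.63064/2 → 3, 2.47143/1 → 2; chars 32.
Subsquare (5′×2.5′, letters a–x): 0.63064/0.0833333 → 7 → h, 0.47143/0.0416667 → 11 → l; chars hl.
Extended square (30″×15″, digits 0–9): 0.04731/0.00833333 → 5, 0.01310/0.00416667 → 3; chars 53.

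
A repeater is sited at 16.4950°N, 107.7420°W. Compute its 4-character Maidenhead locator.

DK66

Add 180° to longitude and 90° to latitude: 72.26, 106.50.
Field: lon ⌊72.26/20⌋ = 3 → D; lat ⌊106.50/10⌋ = 10 → K.
Square: lon ⌊12.26/2⌋ = 6; lat ⌊6.50/1⌋ = 6.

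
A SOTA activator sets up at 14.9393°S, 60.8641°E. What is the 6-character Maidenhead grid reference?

MH05kb

Shift to the Maidenhead origin (180°W, 90°S): lon 240.8641, lat 75.0607.
Field: lon ⌊240.8641/20⌋ = 12 → M; lat ⌊75.0607/10⌋ = 7 → H.
Square: lon ⌊0.8641/2⌋ = 0; lat ⌊5.0607/1⌋ = 5.
Subsquare: lon ⌊0.8641/0.0833333⌋ = 10 → k; lat ⌊0.0607/0.0416667⌋ = 1 → b.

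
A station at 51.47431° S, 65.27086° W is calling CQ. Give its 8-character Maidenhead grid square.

FD78im76

Shift to the Maidenhead origin (180°W, 90°S): lon 114.72914, lat 38.52569.
Field: 114.72914/20 → 5 → F, 38.52569/10 → 3 → D; chars FD.
Square: 14.72914/2 → 7, 8.52569/1 → 8; chars 78.
Subsquare: 0.72914/0.0833333 → 8 → i, 0.52569/0.0416667 → 12 → m; chars im.
Extended square: 0.06247/0.00833333 → 7, 0.02569/0.00416667 → 6; chars 76.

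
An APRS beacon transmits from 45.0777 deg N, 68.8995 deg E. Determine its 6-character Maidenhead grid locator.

Offset from 180°W / 90°S: lon 248.8995°, lat 135.0777°.
Field: 248.8995/20 → 12 → M, 135.0777/10 → 13 → N; chars MN.
Square: 8.8995/2 → 4, 5.0777/1 → 5; chars 45.
Subsquare: 0.8995/0.0833333 → 10 → k, 0.0777/0.0416667 → 1 → b; chars kb.

MN45kb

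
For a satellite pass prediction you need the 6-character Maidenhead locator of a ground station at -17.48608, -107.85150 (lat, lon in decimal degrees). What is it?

DH62bm

Add 180° to longitude and 90° to latitude: 72.1485, 72.5139.
Field: lon ⌊72.1485/20⌋ = 3 → D; lat ⌊72.5139/10⌋ = 7 → H.
Square: lon ⌊12.1485/2⌋ = 6; lat ⌊2.5139/1⌋ = 2.
Subsquare: lon ⌊0.1485/0.0833333⌋ = 1 → b; lat ⌊0.5139/0.0416667⌋ = 12 → m.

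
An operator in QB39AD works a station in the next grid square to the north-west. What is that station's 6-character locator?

QB29xe

Longitude subsquare a = 0; −1 → -1, wraps to 23 = x, carry into square.
Longitude square 3; −1 → 2.
Latitude subsquare d = 3; +1 → 4 = e.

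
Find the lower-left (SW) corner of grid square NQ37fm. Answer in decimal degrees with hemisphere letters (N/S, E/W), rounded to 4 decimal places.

77.5000° N, 86.4167° E

Field N=13, Q=16: +13·20° lon, +16·10° lat → SW at lon 80°, lat 70°.
Square 3, 7: +3·2° lon, +7·1° lat → SW at lon 86°, lat 77°.
Subsquare f=5, m=12: +5·0.0833333° lon, +12·0.0416667° lat → SW at lon 86.4167°, lat 77.5°.
latitude 77.5000° N, longitude 86.4167° E.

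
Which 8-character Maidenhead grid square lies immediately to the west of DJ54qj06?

DJ54pj96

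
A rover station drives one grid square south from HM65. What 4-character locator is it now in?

HM64

Latitude square 5; −1 → 4.
The longitude characters are unchanged.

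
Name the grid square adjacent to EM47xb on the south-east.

Longitude subsquare x = 23; +1 → 24, wraps to 0 = a, carry into square.
Longitude square 4; +1 → 5.
Latitude subsquare b = 1; −1 → 0 = a.

EM57aa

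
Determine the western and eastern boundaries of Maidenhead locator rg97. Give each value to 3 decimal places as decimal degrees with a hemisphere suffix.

Field R=17, G=6: +17·20° lon, +6·10° lat → SW at lon 160°, lat -30°.
Square 9, 7: +9·2° lon, +7·1° lat → SW at lon 178°, lat -23°.
Cell spans 2° lon × 1° lat.
west 178.000° E, east 180.000° E.

178.000° E, 180.000° E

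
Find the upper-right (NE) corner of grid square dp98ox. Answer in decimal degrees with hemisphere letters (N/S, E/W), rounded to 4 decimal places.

Field D=3, P=15: +3·20° lon, +15·10° lat → SW at lon -120°, lat 60°.
Square 9, 8: +9·2° lon, +8·1° lat → SW at lon -102°, lat 68°.
Subsquare o=14, x=23: +14·0.0833333° lon, +23·0.0416667° lat → SW at lon -100.833°, lat 68.9583°.
Cell spans 0.0833333° lon × 0.0416667° lat. NE corner is SW corner plus one full cell.
latitude 69.0000° N, longitude 100.7500° W.

69.0000° N, 100.7500° W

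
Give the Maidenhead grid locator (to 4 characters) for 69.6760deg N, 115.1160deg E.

Shift to the Maidenhead origin (180°W, 90°S): lon 295.12, lat 159.68.
Field (20°×10°, letters A–R): lon ⌊295.12/20⌋ = 14 → O; lat ⌊159.68/10⌋ = 15 → P.
Square (2°×1°, digits 0–9): lon ⌊15.12/2⌋ = 7; lat ⌊9.68/1⌋ = 9.

OP79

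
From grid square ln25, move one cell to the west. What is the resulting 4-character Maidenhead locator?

Longitude square 2; −1 → 1.
The latitude characters are unchanged.

LN15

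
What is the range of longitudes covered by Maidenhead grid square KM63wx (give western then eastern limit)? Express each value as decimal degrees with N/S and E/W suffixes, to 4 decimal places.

Field K=10, M=12: +10·20° lon, +12·10° lat → SW at lon 20°, lat 30°.
Square 6, 3: +6·2° lon, +3·1° lat → SW at lon 32°, lat 33°.
Subsquare w=22, x=23: +22·0.0833333° lon, +23·0.0416667° lat → SW at lon 33.8333°, lat 33.9583°.
Cell spans 0.0833333° lon × 0.0416667° lat.
west 33.8333° E, east 33.9167° E.

33.8333° E, 33.9167° E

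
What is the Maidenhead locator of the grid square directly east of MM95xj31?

Longitude extended square 3; +1 → 4.
The latitude characters are unchanged.

MM95xj41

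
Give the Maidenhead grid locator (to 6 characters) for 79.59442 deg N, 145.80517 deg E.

QQ29vo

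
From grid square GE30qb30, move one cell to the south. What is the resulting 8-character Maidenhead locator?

Latitude extended square 0; −1 → -1, wraps to 9, carry into subsquare.
Latitude subsquare b = 1; −1 → 0 = a.
The longitude characters are unchanged.

GE30qa39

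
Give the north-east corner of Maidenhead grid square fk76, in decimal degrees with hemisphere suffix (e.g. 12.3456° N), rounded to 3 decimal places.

Field F=5, K=10: +5·20° lon, +10·10° lat → SW at lon -80°, lat 10°.
Square 7, 6: +7·2° lon, +6·1° lat → SW at lon -66°, lat 16°.
Cell spans 2° lon × 1° lat. NE corner is SW corner plus one full cell.
latitude 17.000° N, longitude 64.000° W.

17.000° N, 64.000° W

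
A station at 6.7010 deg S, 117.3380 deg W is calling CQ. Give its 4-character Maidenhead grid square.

Add 180° to longitude and 90° to latitude: 62.66, 83.30.
Field: 62.66/20 → 3 → D, 83.30/10 → 8 → I; chars DI.
Square: 2.66/2 → 1, 3.30/1 → 3; chars 13.

DI13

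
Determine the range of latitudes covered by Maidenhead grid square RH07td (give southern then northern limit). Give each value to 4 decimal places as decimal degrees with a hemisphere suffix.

12.8750° S, 12.8333° S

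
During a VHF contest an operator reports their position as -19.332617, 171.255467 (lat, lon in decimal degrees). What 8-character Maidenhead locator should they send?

Offset from 180°W / 90°S: lon 351.25547°, lat 70.66738°.
Field: lon ⌊351.25547/20⌋ = 17 → R; lat ⌊70.66738/10⌋ = 7 → H.
Square: lon ⌊11.25547/2⌋ = 5; lat ⌊0.66738/1⌋ = 0.
Subsquare: lon ⌊1.25547/0.0833333⌋ = 15 → p; lat ⌊0.66738/0.0416667⌋ = 16 → q.
Extended square: lon ⌊0.00547/0.00833333⌋ = 0; lat ⌊0.00072/0.00416667⌋ = 0.

RH50pq00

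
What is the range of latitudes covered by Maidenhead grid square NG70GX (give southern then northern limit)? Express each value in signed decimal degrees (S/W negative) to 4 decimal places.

-29.0417, -29.0000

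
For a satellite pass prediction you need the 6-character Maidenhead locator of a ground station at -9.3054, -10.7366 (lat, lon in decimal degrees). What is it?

II40pq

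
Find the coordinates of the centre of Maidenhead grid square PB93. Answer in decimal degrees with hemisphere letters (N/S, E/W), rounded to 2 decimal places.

Field P=15, B=1: +15·20° lon, +1·10° lat → SW at lon 120°, lat -80°.
Square 9, 3: +9·2° lon, +3·1° lat → SW at lon 138°, lat -77°.
Cell spans 2° lon × 1° lat. Centre is SW corner plus half of each.
latitude 76.50° S, longitude 139.00° E.

76.50° S, 139.00° E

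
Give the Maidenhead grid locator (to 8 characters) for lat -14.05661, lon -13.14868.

IH35kw26

Add 180° to longitude and 90° to latitude: 166.85132, 75.94339.
Field: 166.85132/20 → 8 → I, 75.94339/10 → 7 → H; chars IH.
Square: 6.85132/2 → 3, 5.94339/1 → 5; chars 35.
Subsquare: 0.85132/0.0833333 → 10 → k, 0.94339/0.0416667 → 22 → w; chars kw.
Extended square: 0.01799/0.00833333 → 2, 0.02672/0.00416667 → 6; chars 26.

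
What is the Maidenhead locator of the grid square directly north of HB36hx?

Latitude subsquare x = 23; +1 → 24, wraps to 0 = a, carry into square.
Latitude square 6; +1 → 7.
The longitude characters are unchanged.

HB37ha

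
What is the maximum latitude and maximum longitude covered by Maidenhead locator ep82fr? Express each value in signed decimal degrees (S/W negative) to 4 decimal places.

Field E=4, P=15: +4·20° lon, +15·10° lat → SW at lon -100°, lat 60°.
Square 8, 2: +8·2° lon, +2·1° lat → SW at lon -84°, lat 62°.
Subsquare f=5, r=17: +5·0.0833333° lon, +17·0.0416667° lat → SW at lon -83.5833°, lat 62.7083°.
Cell spans 0.0833333° lon × 0.0416667° lat. NE corner is SW corner plus one full cell.
latitude 62.7500, longitude -83.5000.

62.7500, -83.5000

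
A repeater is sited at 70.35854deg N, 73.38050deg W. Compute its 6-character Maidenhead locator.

FQ30hi

Offset from 180°W / 90°S: lon 106.6195°, lat 160.3585°.
Field: 106.6195/20 → 5 → F, 160.3585/10 → 16 → Q; chars FQ.
Square: 6.6195/2 → 3, 0.3585/1 → 0; chars 30.
Subsquare: 0.6195/0.0833333 → 7 → h, 0.3585/0.0416667 → 8 → i; chars hi.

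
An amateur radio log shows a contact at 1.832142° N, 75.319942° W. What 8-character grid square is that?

Offset from 180°W / 90°S: lon 104.68006°, lat 91.83214°.
Field: 104.68006/20 → 5 → F, 91.83214/10 → 9 → J; chars FJ.
Square: 4.68006/2 → 2, 1.83214/1 → 1; chars 21.
Subsquare: 0.68006/0.0833333 → 8 → i, 0.83214/0.0416667 → 19 → t; chars it.
Extended square: 0.01339/0.00833333 → 1, 0.04048/0.00416667 → 9; chars 19.

FJ21it19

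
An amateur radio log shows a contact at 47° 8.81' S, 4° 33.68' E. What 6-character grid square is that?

JE22gu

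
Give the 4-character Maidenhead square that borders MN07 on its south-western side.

LN96

Longitude square 0; −1 → -1, wraps to 9, carry into field.
Longitude field M = 12; −1 → 11 = L.
Latitude square 7; −1 → 6.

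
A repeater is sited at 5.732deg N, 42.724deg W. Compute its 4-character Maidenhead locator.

Shift to the Maidenhead origin (180°W, 90°S): lon 137.28, lat 95.73.
Field (20°×10°, letters A–R): 137.28/20 → 6 → G, 95.73/10 → 9 → J; chars GJ.
Square (2°×1°, digits 0–9): 17.28/2 → 8, 5.73/1 → 5; chars 85.

GJ85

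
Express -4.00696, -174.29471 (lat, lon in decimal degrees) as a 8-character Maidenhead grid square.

Add 180° to longitude and 90° to latitude: 5.70529, 85.99304.
Field: lon ⌊5.70529/20⌋ = 0 → A; lat ⌊85.99304/10⌋ = 8 → I.
Square: lon ⌊5.70529/2⌋ = 2; lat ⌊5.99304/1⌋ = 5.
Subsquare: lon ⌊1.70529/0.0833333⌋ = 20 → u; lat ⌊0.99304/0.0416667⌋ = 23 → x.
Extended square: lon ⌊0.03862/0.00833333⌋ = 4; lat ⌊0.03471/0.00416667⌋ = 8.

AI25ux48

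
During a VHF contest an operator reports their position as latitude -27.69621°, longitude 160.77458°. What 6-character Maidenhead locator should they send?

Add 180° to longitude and 90° to latitude: 340.7746, 62.3038.
Field (20°×10°, letters A–R): lon ⌊340.7746/20⌋ = 17 → R; lat ⌊62.3038/10⌋ = 6 → G.
Square (2°×1°, digits 0–9): lon ⌊0.7746/2⌋ = 0; lat ⌊2.3038/1⌋ = 2.
Subsquare (5′×2.5′, letters a–x): lon ⌊0.7746/0.0833333⌋ = 9 → j; lat ⌊0.3038/0.0416667⌋ = 7 → h.

RG02jh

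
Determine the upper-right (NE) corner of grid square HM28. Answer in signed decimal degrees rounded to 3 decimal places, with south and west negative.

39.000, -34.000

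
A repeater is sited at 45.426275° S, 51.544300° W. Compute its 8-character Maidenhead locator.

Add 180° to longitude and 90° to latitude: 128.45570, 44.57373.
Field (20°×10°, letters A–R): 128.45570/20 → 6 → G, 44.57373/10 → 4 → E; chars GE.
Square (2°×1°, digits 0–9): 8.45570/2 → 4, 4.57373/1 → 4; chars 44.
Subsquare (5′×2.5′, letters a–x): 0.45570/0.0833333 → 5 → f, 0.57373/0.0416667 → 13 → n; chars fn.
Extended square (30″×15″, digits 0–9): 0.03903/0.00833333 → 4, 0.03206/0.00416667 → 7; chars 47.

GE44fn47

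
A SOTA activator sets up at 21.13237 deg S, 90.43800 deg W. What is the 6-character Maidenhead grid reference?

EG48su

Add 180° to longitude and 90° to latitude: 89.5620, 68.8676.
Field: 89.5620/20 → 4 → E, 68.8676/10 → 6 → G; chars EG.
Square: 9.5620/2 → 4, 8.8676/1 → 8; chars 48.
Subsquare: 1.5620/0.0833333 → 18 → s, 0.8676/0.0416667 → 20 → u; chars su.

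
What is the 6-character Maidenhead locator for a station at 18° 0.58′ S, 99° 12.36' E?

Offset from 180°W / 90°S: lon 279.2060°, lat 71.9903°.
Field: lon ⌊279.2060/20⌋ = 13 → N; lat ⌊71.9903/10⌋ = 7 → H.
Square: lon ⌊19.2060/2⌋ = 9; lat ⌊1.9903/1⌋ = 1.
Subsquare: lon ⌊1.2060/0.0833333⌋ = 14 → o; lat ⌊0.9903/0.0416667⌋ = 23 → x.

NH91ox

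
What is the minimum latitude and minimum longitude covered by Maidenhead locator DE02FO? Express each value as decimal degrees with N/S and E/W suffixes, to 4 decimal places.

47.4167° S, 119.5833° W

Field D=3, E=4: +3·20° lon, +4·10° lat → SW at lon -120°, lat -50°.
Square 0, 2: +0·2° lon, +2·1° lat → SW at lon -120°, lat -48°.
Subsquare f=5, o=14: +5·0.0833333° lon, +14·0.0416667° lat → SW at lon -119.583°, lat -47.4167°.
latitude 47.4167° S, longitude 119.5833° W.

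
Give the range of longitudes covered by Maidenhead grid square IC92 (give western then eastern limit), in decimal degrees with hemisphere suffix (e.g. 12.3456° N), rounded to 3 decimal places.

2.000° W, 0.000° E

Field I=8, C=2: +8·20° lon, +2·10° lat → SW at lon -20°, lat -70°.
Square 9, 2: +9·2° lon, +2·1° lat → SW at lon -2°, lat -68°.
Cell spans 2° lon × 1° lat.
west 2.000° W, east 0.000° E.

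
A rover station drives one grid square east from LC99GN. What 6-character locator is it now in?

LC99hn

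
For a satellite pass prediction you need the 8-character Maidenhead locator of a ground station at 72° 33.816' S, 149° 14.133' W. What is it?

BB57jk14

Shift to the Maidenhead origin (180°W, 90°S): lon 30.76445, lat 17.43640.
Field: lon ⌊30.76445/20⌋ = 1 → B; lat ⌊17.43640/10⌋ = 1 → B.
Square: lon ⌊10.76445/2⌋ = 5; lat ⌊7.43640/1⌋ = 7.
Subsquare: lon ⌊0.76445/0.0833333⌋ = 9 → j; lat ⌊0.43640/0.0416667⌋ = 10 → k.
Extended square: lon ⌊0.01445/0.00833333⌋ = 1; lat ⌊0.01973/0.00416667⌋ = 4.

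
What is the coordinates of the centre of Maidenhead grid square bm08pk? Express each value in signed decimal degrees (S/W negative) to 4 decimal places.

38.4375, -158.7083

Field B=1, M=12: +1·20° lon, +12·10° lat → SW at lon -160°, lat 30°.
Square 0, 8: +0·2° lon, +8·1° lat → SW at lon -160°, lat 38°.
Subsquare p=15, k=10: +15·0.0833333° lon, +10·0.0416667° lat → SW at lon -158.75°, lat 38.4167°.
Cell spans 0.0833333° lon × 0.0416667° lat. Centre is SW corner plus half of each.
latitude 38.4375, longitude -158.7083.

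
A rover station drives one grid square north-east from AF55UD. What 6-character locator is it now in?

Longitude subsquare u = 20; +1 → 21 = v.
Latitude subsquare d = 3; +1 → 4 = e.

AF55ve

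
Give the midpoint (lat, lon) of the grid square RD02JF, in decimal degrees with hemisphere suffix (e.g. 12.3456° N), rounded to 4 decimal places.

57.7708° S, 160.7917° E

Field R=17, D=3: +17·20° lon, +3·10° lat → SW at lon 160°, lat -60°.
Square 0, 2: +0·2° lon, +2·1° lat → SW at lon 160°, lat -58°.
Subsquare j=9, f=5: +9·0.0833333° lon, +5·0.0416667° lat → SW at lon 160.75°, lat -57.7917°.
Cell spans 0.0833333° lon × 0.0416667° lat. Centre is SW corner plus half of each.
latitude 57.7708° S, longitude 160.7917° E.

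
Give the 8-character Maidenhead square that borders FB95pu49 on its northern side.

Latitude extended square 9; +1 → 10, wraps to 0, carry into subsquare.
Latitude subsquare u = 20; +1 → 21 = v.
The longitude characters are unchanged.

FB95pv40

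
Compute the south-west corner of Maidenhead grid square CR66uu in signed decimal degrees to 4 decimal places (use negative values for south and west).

86.8333, -126.3333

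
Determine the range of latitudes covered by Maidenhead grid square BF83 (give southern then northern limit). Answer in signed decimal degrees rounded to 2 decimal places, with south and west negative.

-37.00, -36.00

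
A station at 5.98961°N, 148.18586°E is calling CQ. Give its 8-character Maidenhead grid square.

QJ45cx27

Shift to the Maidenhead origin (180°W, 90°S): lon 328.18586, lat 95.98961.
Field: lon ⌊328.18586/20⌋ = 16 → Q; lat ⌊95.98961/10⌋ = 9 → J.
Square: lon ⌊8.18586/2⌋ = 4; lat ⌊5.98961/1⌋ = 5.
Subsquare: lon ⌊0.18586/0.0833333⌋ = 2 → c; lat ⌊0.98961/0.0416667⌋ = 23 → x.
Extended square: lon ⌊0.01919/0.00833333⌋ = 2; lat ⌊0.03128/0.00416667⌋ = 7.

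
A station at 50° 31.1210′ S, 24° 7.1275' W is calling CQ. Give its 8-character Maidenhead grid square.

HD79wl55

Shift to the Maidenhead origin (180°W, 90°S): lon 155.88121, lat 39.48132.
Field: 155.88121/20 → 7 → H, 39.48132/10 → 3 → D; chars HD.
Square: 15.88121/2 → 7, 9.48132/1 → 9; chars 79.
Subsquare: 1.88121/0.0833333 → 22 → w, 0.48132/0.0416667 → 11 → l; chars wl.
Extended square: 0.04788/0.00833333 → 5, 0.02298/0.00416667 → 5; chars 55.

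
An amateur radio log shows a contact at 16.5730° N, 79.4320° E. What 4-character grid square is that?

Shift to the Maidenhead origin (180°W, 90°S): lon 259.43, lat 106.57.
Field (20°×10°, letters A–R): 259.43/20 → 12 → M, 106.57/10 → 10 → K; chars MK.
Square (2°×1°, digits 0–9): 19.43/2 → 9, 6.57/1 → 6; chars 96.

MK96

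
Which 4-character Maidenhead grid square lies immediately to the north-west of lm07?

KM98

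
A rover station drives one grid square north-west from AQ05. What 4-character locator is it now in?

RQ96

Longitude square 0; −1 → -1, wraps to 9, carry into field.
Longitude field A = 0; −1 → -1, wraps to 17 = R, wrapping around the antimeridian.
Latitude square 5; +1 → 6.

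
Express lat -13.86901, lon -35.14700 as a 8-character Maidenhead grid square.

HH26kd21

Shift to the Maidenhead origin (180°W, 90°S): lon 144.85300, lat 76.13099.
Field: 144.85300/20 → 7 → H, 76.13099/10 → 7 → H; chars HH.
Square: 4.85300/2 → 2, 6.13099/1 → 6; chars 26.
Subsquare: 0.85300/0.0833333 → 10 → k, 0.13099/0.0416667 → 3 → d; chars kd.
Extended square: 0.01967/0.00833333 → 2, 0.00599/0.00416667 → 1; chars 21.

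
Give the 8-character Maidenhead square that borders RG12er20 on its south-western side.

RG12eq19

Longitude extended square 2; −1 → 1.
Latitude extended square 0; −1 → -1, wraps to 9, carry into subsquare.
Latitude subsquare r = 17; −1 → 16 = q.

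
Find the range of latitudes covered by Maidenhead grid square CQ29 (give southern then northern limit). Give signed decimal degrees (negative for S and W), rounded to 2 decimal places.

79.00, 80.00

Field C=2, Q=16: +2·20° lon, +16·10° lat → SW at lon -140°, lat 70°.
Square 2, 9: +2·2° lon, +9·1° lat → SW at lon -136°, lat 79°.
Cell spans 2° lon × 1° lat.
south 79.00, north 80.00.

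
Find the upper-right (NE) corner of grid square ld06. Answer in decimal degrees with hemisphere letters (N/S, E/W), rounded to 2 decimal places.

53.00° S, 42.00° E

Field L=11, D=3: +11·20° lon, +3·10° lat → SW at lon 40°, lat -60°.
Square 0, 6: +0·2° lon, +6·1° lat → SW at lon 40°, lat -54°.
Cell spans 2° lon × 1° lat. NE corner is SW corner plus one full cell.
latitude 53.00° S, longitude 42.00° E.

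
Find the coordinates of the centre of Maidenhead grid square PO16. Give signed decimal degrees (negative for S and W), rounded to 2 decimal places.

56.50, 123.00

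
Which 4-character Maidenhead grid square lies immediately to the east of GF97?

Longitude square 9; +1 → 10, wraps to 0, carry into field.
Longitude field G = 6; +1 → 7 = H.
The latitude characters are unchanged.

HF07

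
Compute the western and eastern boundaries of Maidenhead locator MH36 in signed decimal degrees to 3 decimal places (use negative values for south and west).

66.000, 68.000

Field M=12, H=7: +12·20° lon, +7·10° lat → SW at lon 60°, lat -20°.
Square 3, 6: +3·2° lon, +6·1° lat → SW at lon 66°, lat -14°.
Cell spans 2° lon × 1° lat.
west 66.000, east 68.000.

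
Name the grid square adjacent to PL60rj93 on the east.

Longitude extended square 9; +1 → 10, wraps to 0, carry into subsquare.
Longitude subsquare r = 17; +1 → 18 = s.
The latitude characters are unchanged.

PL60sj03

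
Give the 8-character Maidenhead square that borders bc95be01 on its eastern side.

Longitude extended square 0; +1 → 1.
The latitude characters are unchanged.

BC95be11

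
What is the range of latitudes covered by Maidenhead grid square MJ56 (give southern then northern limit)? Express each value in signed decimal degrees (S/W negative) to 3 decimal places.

6.000, 7.000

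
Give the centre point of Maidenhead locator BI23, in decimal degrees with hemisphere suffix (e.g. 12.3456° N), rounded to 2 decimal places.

Field B=1, I=8: +1·20° lon, +8·10° lat → SW at lon -160°, lat -10°.
Square 2, 3: +2·2° lon, +3·1° lat → SW at lon -156°, lat -7°.
Cell spans 2° lon × 1° lat. Centre is SW corner plus half of each.
latitude 6.50° S, longitude 155.00° W.

6.50° S, 155.00° W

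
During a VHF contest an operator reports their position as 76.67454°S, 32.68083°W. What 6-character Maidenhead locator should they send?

HB33ph

Offset from 180°W / 90°S: lon 147.3192°, lat 13.3255°.
Field: 147.3192/20 → 7 → H, 13.3255/10 → 1 → B; chars HB.
Square: 7.3192/2 → 3, 3.3255/1 → 3; chars 33.
Subsquare: 1.3192/0.0833333 → 15 → p, 0.3255/0.0416667 → 7 → h; chars ph.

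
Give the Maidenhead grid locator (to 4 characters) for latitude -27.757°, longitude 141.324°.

Offset from 180°W / 90°S: lon 321.32°, lat 62.24°.
Field: lon ⌊321.32/20⌋ = 16 → Q; lat ⌊62.24/10⌋ = 6 → G.
Square: lon ⌊1.32/2⌋ = 0; lat ⌊2.24/1⌋ = 2.

QG02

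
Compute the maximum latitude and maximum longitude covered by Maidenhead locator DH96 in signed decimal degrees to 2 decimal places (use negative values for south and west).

Field D=3, H=7: +3·20° lon, +7·10° lat → SW at lon -120°, lat -20°.
Square 9, 6: +9·2° lon, +6·1° lat → SW at lon -102°, lat -14°.
Cell spans 2° lon × 1° lat. NE corner is SW corner plus one full cell.
latitude -13.00, longitude -100.00.

-13.00, -100.00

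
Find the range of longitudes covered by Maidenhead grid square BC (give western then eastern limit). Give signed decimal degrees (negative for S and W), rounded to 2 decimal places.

-160.00, -140.00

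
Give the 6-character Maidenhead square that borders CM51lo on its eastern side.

Longitude subsquare l = 11; +1 → 12 = m.
The latitude characters are unchanged.

CM51mo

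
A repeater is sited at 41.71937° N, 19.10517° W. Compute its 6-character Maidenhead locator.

IN01kr

Add 180° to longitude and 90° to latitude: 160.8948, 131.7194.
Field: lon ⌊160.8948/20⌋ = 8 → I; lat ⌊131.7194/10⌋ = 13 → N.
Square: lon ⌊0.8948/2⌋ = 0; lat ⌊1.7194/1⌋ = 1.
Subsquare: lon ⌊0.8948/0.0833333⌋ = 10 → k; lat ⌊0.7194/0.0416667⌋ = 17 → r.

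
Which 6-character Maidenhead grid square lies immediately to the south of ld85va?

LD84vx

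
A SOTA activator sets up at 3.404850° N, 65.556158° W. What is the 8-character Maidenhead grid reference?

FJ73fj37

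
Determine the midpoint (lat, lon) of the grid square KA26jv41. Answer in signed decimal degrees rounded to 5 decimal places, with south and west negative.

Field K=10, A=0: +10·20° lon, +0·10° lat → SW at lon 20°, lat -90°.
Square 2, 6: +2·2° lon, +6·1° lat → SW at lon 24°, lat -84°.
Subsquare j=9, v=21: +9·0.0833333° lon, +21·0.0416667° lat → SW at lon 24.75°, lat -83.125°.
Extended square 4, 1: +4·0.00833333° lon, +1·0.00416667° lat → SW at lon 24.7833°, lat -83.1208°.
Cell spans 0.00833333° lon × 0.00416667° lat. Centre is SW corner plus half of each.
latitude -83.11875, longitude 24.78750.

-83.11875, 24.78750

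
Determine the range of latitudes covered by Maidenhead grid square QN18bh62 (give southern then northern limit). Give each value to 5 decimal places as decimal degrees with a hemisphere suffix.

48.30000° N, 48.30417° N

Field Q=16, N=13: +16·20° lon, +13·10° lat → SW at lon 140°, lat 40°.
Square 1, 8: +1·2° lon, +8·1° lat → SW at lon 142°, lat 48°.
Subsquare b=1, h=7: +1·0.0833333° lon, +7·0.0416667° lat → SW at lon 142.083°, lat 48.2917°.
Extended square 6, 2: +6·0.00833333° lon, +2·0.00416667° lat → SW at lon 142.133°, lat 48.3°.
Cell spans 0.00833333° lon × 0.00416667° lat.
south 48.30000° N, north 48.30417° N.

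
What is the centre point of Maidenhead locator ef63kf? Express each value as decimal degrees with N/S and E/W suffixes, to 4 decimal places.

36.7708° S, 87.1250° W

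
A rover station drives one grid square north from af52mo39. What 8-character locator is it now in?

Latitude extended square 9; +1 → 10, wraps to 0, carry into subsquare.
Latitude subsquare o = 14; +1 → 15 = p.
The longitude characters are unchanged.

AF52mp30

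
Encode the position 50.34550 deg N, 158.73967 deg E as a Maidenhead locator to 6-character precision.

QO90ii

Offset from 180°W / 90°S: lon 338.7397°, lat 140.3455°.
Field (20°×10°, letters A–R): 338.7397/20 → 16 → Q, 140.3455/10 → 14 → O; chars QO.
Square (2°×1°, digits 0–9): 18.7397/2 → 9, 0.3455/1 → 0; chars 90.
Subsquare (5′×2.5′, letters a–x): 0.7397/0.0833333 → 8 → i, 0.3455/0.0416667 → 8 → i; chars ii.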